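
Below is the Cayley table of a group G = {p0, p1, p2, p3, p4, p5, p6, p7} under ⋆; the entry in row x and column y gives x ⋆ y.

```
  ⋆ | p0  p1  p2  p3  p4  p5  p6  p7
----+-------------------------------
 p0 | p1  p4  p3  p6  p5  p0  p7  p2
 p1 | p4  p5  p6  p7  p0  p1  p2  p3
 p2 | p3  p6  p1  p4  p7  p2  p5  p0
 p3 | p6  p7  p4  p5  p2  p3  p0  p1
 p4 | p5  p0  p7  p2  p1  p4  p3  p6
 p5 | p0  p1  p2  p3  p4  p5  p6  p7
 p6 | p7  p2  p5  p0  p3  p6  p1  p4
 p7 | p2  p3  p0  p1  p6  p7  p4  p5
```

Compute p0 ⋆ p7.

Read row p0, column p7: p0 ⋆ p7 = p2.

p2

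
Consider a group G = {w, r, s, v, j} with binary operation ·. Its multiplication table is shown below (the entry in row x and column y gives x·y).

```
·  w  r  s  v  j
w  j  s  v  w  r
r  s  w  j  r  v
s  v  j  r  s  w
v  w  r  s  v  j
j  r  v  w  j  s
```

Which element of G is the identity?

v

The identity e satisfies e·x = x for all x, so its row in the table reproduces the column headers.
Row v reads: w, r, s, v, j — exactly the header order. So v is the identity.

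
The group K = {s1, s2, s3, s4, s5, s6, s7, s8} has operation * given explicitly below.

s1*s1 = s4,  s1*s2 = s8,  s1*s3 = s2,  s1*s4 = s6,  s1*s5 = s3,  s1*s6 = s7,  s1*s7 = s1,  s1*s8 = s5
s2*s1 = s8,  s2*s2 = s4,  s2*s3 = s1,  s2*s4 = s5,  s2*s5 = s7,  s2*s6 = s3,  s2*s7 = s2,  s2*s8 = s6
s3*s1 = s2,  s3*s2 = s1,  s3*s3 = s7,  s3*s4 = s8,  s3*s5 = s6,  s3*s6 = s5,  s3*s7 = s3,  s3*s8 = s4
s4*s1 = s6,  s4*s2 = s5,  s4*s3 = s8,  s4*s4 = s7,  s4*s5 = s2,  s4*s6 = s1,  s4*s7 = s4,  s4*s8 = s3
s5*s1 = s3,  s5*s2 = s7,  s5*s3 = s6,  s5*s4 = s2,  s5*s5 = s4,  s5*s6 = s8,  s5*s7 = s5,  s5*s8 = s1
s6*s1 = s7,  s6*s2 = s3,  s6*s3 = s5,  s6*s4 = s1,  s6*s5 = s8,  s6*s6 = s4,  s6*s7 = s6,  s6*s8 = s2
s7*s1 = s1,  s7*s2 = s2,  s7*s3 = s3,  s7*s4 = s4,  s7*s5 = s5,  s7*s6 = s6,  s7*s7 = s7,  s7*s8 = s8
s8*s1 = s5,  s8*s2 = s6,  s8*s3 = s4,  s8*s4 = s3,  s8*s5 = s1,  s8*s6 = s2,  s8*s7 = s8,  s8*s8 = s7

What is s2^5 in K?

s2^1 = s2
s2^2 = s2*s2 = s4
s2^3 = s4*s2 = s5
s2^4 = s5*s2 = s7
s2^5 = s7*s2 = s2

s2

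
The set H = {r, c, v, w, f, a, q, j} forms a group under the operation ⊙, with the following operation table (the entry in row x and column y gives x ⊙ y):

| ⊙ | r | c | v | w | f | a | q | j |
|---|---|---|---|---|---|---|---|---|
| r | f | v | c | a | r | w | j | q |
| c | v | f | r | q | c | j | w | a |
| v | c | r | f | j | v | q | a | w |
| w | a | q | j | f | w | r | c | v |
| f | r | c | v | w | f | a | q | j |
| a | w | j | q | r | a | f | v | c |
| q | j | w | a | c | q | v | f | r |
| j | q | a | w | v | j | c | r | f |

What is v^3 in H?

v^1 = v
v^2 = v ⊙ v = f
v^3 = f ⊙ v = v

v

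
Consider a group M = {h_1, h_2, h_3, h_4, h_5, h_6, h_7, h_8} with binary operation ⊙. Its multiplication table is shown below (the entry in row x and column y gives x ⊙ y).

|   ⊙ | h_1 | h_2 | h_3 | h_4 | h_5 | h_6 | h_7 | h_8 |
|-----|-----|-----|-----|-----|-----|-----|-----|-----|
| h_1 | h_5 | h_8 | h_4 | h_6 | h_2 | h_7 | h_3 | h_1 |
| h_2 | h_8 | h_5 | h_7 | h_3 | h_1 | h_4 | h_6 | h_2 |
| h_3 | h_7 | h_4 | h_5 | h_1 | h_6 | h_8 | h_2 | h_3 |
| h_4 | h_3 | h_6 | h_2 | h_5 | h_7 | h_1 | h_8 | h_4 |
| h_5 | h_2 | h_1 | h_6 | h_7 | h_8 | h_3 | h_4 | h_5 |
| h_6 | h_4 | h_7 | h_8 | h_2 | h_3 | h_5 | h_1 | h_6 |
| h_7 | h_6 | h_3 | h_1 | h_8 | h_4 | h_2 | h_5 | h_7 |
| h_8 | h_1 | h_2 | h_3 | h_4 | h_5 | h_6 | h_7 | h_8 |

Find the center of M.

{h_5, h_8}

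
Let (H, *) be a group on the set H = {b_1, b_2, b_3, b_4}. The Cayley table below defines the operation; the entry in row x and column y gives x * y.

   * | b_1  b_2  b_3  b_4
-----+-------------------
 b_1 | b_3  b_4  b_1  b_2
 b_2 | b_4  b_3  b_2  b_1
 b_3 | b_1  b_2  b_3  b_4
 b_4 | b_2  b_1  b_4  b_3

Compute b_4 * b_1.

b_2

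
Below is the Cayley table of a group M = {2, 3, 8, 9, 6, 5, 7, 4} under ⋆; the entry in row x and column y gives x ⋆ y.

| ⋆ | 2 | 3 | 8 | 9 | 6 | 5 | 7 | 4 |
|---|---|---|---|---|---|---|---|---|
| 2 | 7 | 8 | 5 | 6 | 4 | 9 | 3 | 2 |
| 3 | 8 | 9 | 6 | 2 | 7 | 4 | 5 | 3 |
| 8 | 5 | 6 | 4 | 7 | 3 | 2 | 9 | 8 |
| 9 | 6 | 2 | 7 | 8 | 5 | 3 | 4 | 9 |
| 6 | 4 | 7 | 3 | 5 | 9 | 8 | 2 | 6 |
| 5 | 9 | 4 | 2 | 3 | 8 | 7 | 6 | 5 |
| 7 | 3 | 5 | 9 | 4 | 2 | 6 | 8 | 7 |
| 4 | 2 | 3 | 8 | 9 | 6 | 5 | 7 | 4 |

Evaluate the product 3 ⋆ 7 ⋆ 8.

3 ⋆ 7 = 5
5 ⋆ 8 = 2

2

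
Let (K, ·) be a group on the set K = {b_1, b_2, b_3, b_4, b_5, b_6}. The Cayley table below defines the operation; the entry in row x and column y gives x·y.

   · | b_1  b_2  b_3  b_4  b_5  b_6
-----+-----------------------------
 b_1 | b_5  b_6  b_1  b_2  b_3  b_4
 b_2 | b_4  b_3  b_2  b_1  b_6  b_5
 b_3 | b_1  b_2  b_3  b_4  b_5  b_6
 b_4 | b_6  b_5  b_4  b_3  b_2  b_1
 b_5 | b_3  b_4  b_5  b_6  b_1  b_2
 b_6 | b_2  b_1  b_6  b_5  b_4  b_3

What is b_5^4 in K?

b_5^1 = b_5
b_5^2 = b_5·b_5 = b_1
b_5^3 = b_1·b_5 = b_3
b_5^4 = b_3·b_5 = b_5

b_5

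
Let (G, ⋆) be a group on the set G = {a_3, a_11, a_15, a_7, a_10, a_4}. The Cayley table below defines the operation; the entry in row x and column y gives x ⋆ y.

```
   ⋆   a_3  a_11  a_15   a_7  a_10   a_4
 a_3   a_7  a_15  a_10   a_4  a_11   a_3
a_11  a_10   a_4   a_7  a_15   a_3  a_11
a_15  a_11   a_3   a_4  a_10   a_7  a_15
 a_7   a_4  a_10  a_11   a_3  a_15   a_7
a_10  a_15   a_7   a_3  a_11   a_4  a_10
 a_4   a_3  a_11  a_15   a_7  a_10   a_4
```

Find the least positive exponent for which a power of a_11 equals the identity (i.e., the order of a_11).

The identity element is a_4 (its row matches the header).
a_11^1 = a_11
a_11^2 = a_11 ⋆ a_11 = a_4
The first power of a_11 equal to the identity is a_11^2, so ord(a_11) = 2.

2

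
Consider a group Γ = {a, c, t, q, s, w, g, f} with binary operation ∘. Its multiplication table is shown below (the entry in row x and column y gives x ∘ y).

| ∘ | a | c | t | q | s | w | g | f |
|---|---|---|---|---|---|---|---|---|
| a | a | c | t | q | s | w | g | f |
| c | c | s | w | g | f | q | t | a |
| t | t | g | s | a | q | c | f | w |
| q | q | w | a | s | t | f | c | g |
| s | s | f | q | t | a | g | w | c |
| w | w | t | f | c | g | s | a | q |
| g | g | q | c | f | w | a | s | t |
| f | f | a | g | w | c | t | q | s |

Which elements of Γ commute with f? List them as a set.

{a, c, f, s}

Compare row f with column f entry by entry.
c ∘ f = a = f ∘ c, so c commutes with f.
w ∘ f = q but f ∘ w = t, so w does not.
Collecting the elements that commute with f: C(f) = {a, c, f, s}.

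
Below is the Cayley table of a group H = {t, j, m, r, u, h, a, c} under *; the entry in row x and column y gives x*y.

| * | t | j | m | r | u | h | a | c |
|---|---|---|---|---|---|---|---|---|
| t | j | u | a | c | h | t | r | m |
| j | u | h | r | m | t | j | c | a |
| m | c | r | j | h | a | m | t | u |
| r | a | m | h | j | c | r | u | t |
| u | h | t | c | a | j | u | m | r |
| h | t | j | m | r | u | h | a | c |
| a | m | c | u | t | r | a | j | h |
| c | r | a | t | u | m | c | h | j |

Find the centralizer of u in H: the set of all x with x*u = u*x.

{h, j, t, u}

Compare row u with column u entry by entry.
j*u = t = u*j, so j commutes with u.
m*u = a but u*m = c, so m does not.
Collecting the elements that commute with u: C(u) = {h, j, t, u}.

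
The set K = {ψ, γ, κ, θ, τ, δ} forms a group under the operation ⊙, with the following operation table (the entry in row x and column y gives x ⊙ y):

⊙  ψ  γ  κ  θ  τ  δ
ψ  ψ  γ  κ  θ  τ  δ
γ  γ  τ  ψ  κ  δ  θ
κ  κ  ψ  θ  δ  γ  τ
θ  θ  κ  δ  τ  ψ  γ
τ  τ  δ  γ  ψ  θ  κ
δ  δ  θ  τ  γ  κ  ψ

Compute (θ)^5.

τ

θ^1 = θ
θ^2 = θ ⊙ θ = τ
θ^3 = τ ⊙ θ = ψ
θ^4 = ψ ⊙ θ = θ
θ^5 = θ ⊙ θ = τ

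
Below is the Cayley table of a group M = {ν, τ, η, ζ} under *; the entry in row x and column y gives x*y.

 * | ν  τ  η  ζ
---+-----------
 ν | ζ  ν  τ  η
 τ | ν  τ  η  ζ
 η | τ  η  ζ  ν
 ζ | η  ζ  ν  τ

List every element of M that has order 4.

{η, ν}

Identity is τ. Compute the order of each non-identity element by repeated multiplication:
  ν: ν → ζ → η → τ  (order 4)
  η: η → ζ → ν → τ  (order 4)
  ζ: ζ → τ  (order 2)
Elements of order 4: {η, ν}.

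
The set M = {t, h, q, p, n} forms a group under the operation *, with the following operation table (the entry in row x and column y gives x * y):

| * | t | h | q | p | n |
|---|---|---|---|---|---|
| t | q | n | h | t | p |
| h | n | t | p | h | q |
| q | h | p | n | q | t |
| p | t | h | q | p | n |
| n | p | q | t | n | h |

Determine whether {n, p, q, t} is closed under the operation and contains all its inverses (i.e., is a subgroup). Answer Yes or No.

n * n = h, which is not in {n, p, q, t}.
The subset is not closed under *, so it is not a subgroup.
(Structurally, M here is isomorphic to the cyclic group Z_5.)

No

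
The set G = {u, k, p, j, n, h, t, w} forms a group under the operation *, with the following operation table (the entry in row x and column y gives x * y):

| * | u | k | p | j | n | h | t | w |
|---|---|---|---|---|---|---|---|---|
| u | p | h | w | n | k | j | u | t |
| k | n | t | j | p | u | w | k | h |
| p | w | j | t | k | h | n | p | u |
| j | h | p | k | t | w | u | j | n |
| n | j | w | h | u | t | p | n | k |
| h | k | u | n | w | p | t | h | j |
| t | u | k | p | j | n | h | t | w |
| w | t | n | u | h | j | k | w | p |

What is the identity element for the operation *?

The identity e satisfies e * x = x for all x, so its row in the table reproduces the column headers.
Row t reads: u, k, p, j, n, h, t, w — exactly the header order. So t is the identity.
(Structurally, G here is isomorphic to the dihedral group D_4.)

t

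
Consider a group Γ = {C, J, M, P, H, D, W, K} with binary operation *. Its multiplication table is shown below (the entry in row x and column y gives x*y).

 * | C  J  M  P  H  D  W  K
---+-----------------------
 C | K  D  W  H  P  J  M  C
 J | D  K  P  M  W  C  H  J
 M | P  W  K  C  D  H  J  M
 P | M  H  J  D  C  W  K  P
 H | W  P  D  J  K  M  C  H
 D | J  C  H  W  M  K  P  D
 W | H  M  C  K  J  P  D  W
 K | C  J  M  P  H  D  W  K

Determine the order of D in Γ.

The identity element is K (its row matches the header).
D^1 = D
D^2 = D*D = K
The first power of D equal to the identity is D^2, so ord(D) = 2.

2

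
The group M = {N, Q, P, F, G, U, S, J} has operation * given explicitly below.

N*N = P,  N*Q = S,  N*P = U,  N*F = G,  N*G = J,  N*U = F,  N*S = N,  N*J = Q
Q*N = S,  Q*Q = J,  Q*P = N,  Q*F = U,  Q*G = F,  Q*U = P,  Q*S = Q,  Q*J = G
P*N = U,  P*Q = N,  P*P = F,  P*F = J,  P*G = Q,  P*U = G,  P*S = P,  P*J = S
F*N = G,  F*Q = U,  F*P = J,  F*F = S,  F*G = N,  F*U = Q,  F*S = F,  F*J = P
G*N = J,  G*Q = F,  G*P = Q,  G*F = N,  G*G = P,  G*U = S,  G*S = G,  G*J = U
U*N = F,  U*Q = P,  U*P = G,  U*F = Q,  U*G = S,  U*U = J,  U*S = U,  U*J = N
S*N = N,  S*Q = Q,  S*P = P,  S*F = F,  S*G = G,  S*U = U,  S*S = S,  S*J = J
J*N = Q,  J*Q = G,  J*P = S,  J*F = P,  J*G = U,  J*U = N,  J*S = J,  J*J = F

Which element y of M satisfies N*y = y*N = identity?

First locate the identity: row S matches the header, so S is the identity.
Scan row N for S: N*Q = S. Hence N^(-1) = Q.

Q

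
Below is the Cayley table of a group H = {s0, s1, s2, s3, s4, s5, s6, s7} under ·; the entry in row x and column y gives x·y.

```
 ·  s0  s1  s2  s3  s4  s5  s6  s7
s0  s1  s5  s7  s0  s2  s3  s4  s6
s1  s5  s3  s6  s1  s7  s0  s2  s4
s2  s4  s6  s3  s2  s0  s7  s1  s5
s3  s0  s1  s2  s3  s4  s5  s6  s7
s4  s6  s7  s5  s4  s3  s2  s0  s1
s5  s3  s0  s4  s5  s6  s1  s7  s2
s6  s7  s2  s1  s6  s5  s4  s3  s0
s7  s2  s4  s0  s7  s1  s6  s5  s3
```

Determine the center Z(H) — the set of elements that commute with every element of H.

An element z is central iff its row equals its column in the table.
For s7: s7·s0 = s2 ≠ s6 = s0·s7, so s7 ∉ Z.
Checking each element this way leaves Z(H) = {s1, s3}.
(Structurally, H here is isomorphic to the dihedral group D_4.)

{s1, s3}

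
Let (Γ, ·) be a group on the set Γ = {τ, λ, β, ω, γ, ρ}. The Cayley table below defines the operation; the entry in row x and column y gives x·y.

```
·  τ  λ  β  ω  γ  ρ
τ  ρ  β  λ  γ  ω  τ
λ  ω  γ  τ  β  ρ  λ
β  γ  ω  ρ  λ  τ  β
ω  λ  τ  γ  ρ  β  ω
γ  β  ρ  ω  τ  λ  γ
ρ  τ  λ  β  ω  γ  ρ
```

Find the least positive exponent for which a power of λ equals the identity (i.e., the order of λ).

3

The identity element is ρ (its row matches the header).
λ^1 = λ
λ^2 = λ·λ = γ
λ^3 = γ·λ = ρ
The first power of λ equal to the identity is λ^3, so ord(λ) = 3.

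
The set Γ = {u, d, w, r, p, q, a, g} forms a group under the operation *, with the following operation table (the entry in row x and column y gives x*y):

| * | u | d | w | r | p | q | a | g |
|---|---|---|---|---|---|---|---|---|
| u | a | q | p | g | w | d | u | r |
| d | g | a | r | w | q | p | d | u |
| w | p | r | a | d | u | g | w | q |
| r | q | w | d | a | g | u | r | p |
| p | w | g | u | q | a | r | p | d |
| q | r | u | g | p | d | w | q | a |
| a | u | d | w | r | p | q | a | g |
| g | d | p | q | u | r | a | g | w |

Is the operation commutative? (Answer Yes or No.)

No

g*u = d but u*g = r.
Since g and u do not commute, Γ is not abelian.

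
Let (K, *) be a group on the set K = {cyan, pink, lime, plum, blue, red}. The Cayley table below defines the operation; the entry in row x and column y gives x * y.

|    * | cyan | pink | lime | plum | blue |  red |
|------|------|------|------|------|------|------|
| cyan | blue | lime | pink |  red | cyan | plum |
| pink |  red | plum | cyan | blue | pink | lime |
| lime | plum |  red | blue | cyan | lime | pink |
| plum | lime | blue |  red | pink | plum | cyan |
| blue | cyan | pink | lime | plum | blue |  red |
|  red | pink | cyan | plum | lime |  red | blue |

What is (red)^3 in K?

red

red^1 = red
red^2 = red * red = blue
red^3 = blue * red = red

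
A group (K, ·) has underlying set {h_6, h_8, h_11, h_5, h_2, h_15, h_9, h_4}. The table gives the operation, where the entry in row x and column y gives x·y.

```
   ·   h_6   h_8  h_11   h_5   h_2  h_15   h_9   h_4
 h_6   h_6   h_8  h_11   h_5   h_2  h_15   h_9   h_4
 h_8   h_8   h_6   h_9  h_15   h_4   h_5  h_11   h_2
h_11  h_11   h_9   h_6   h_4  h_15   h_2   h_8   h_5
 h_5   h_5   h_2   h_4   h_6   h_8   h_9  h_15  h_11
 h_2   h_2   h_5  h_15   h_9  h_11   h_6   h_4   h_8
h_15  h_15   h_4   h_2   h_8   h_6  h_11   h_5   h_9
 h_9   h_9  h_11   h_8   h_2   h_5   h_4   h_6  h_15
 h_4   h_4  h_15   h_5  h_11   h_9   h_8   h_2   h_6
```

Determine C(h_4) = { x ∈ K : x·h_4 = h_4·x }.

{h_11, h_4, h_5, h_6}

Compare row h_4 with column h_4 entry by entry.
h_11·h_4 = h_5 = h_4·h_11, so h_11 commutes with h_4.
h_8·h_4 = h_2 but h_4·h_8 = h_15, so h_8 does not.
Collecting the elements that commute with h_4: C(h_4) = {h_11, h_4, h_5, h_6}.
(Structurally, K here is isomorphic to the dihedral group D_4.)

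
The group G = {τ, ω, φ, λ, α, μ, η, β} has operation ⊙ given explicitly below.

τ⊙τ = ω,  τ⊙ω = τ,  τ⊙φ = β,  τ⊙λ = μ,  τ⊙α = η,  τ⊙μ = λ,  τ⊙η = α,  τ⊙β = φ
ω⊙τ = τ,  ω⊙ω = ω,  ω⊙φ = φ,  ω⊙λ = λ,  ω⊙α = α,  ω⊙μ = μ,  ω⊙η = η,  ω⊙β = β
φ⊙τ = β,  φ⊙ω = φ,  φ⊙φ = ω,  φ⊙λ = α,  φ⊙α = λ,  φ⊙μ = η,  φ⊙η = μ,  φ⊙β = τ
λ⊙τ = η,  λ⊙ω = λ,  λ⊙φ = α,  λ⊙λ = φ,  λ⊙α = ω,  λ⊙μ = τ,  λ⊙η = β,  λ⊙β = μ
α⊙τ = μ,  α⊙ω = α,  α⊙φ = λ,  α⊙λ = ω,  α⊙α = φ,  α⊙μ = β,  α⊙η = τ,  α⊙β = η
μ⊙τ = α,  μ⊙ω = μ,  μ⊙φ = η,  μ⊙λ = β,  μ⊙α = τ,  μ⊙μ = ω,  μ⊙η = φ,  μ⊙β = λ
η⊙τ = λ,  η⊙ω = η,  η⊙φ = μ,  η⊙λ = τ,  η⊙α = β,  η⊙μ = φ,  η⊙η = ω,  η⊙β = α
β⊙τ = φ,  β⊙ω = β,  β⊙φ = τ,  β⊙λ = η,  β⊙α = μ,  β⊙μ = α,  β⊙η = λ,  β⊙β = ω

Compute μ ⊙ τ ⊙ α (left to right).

μ ⊙ τ = α
α ⊙ α = φ

φ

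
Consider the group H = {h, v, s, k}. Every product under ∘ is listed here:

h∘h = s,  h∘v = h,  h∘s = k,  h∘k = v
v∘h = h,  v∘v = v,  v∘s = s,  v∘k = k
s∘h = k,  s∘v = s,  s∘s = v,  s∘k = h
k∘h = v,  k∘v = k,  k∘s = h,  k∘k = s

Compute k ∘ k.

s

Read row k, column k: k ∘ k = s.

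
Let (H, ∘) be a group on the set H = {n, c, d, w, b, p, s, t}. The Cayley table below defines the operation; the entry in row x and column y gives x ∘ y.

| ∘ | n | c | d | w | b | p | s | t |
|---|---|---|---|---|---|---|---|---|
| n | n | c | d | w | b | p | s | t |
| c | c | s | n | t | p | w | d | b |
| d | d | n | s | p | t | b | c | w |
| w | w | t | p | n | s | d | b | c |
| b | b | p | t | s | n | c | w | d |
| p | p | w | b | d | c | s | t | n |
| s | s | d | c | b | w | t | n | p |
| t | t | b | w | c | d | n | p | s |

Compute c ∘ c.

s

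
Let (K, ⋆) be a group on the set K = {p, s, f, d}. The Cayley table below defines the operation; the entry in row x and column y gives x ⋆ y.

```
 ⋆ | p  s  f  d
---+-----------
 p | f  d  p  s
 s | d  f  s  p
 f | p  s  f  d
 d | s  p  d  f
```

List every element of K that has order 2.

Identity is f. Compute the order of each non-identity element by repeated multiplication:
  p: p → f  (order 2)
  s: s → f  (order 2)
  d: d → f  (order 2)
Elements of order 2: {d, p, s}.

{d, p, s}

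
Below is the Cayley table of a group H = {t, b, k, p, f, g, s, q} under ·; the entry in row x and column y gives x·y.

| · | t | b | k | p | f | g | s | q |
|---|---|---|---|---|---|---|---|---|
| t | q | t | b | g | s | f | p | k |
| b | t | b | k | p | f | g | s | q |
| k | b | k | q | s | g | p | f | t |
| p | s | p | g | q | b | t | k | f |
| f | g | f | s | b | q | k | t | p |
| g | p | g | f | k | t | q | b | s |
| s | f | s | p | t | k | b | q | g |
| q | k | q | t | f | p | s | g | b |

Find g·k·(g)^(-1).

t

The identity is b. In row g, the entry b sits in column s, so g^(-1) = s.
g·k = f
f·s = t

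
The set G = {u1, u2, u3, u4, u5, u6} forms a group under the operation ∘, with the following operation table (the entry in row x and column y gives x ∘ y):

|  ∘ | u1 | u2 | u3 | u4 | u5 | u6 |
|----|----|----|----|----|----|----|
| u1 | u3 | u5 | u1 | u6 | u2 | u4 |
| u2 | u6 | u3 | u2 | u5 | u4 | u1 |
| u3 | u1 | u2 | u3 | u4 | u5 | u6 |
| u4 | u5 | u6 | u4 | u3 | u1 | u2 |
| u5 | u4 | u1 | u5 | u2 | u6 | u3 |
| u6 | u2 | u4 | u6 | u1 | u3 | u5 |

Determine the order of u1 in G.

The identity element is u3 (its row matches the header).
u1^1 = u1
u1^2 = u1 ∘ u1 = u3
The first power of u1 equal to the identity is u1^2, so ord(u1) = 2.

2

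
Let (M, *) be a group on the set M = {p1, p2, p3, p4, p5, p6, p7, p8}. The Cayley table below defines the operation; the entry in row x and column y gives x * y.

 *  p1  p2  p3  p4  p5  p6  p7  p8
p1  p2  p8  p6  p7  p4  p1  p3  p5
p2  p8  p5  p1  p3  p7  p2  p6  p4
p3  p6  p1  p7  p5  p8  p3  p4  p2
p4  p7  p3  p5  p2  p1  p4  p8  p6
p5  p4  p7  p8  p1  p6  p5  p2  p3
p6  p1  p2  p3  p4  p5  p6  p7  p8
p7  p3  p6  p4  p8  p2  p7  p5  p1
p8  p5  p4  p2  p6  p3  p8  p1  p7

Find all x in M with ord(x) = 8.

Identity is p6. Compute the order of each non-identity element by repeated multiplication:
  p1: p1 → p2 → p8 → p5 → p4 → p7 → p3 → p6  (order 8)
  p2: p2 → p5 → p7 → p6  (order 4)
  p3: p3 → p7 → p4 → p5 → p8 → p2 → p1 → p6  (order 8)
  p4: p4 → p2 → p3 → p5 → p1 → p7 → p8 → p6  (order 8)
  p5: p5 → p6  (order 2)
  p7: p7 → p5 → p2 → p6  (order 4)
  p8: p8 → p7 → p1 → p5 → p3 → p2 → p4 → p6  (order 8)
Elements of order 8: {p1, p3, p4, p8}.
(Structurally, M here is isomorphic to the cyclic group Z_8.)

{p1, p3, p4, p8}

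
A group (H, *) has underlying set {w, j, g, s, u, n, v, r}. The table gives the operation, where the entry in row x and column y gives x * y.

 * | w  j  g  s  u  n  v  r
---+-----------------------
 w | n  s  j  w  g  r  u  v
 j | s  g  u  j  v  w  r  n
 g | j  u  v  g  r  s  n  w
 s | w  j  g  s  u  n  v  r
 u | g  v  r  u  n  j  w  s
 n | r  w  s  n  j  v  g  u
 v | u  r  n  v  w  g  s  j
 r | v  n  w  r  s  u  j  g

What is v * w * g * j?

v * w = u
u * g = r
r * j = n

n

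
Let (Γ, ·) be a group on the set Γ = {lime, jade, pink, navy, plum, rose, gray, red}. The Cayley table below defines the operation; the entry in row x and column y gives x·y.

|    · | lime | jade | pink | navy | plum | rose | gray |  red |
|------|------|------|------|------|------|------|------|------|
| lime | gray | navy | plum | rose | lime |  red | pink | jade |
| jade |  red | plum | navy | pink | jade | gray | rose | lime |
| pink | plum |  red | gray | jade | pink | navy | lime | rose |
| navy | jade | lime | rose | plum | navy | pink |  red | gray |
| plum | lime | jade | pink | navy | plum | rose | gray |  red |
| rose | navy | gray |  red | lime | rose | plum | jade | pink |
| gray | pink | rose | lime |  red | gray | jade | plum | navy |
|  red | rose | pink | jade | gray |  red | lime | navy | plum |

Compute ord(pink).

4

The identity element is plum (its row matches the header).
pink^1 = pink
pink^2 = pink·pink = gray
pink^3 = gray·pink = lime
pink^4 = lime·pink = plum
The first power of pink equal to the identity is pink^4, so ord(pink) = 4.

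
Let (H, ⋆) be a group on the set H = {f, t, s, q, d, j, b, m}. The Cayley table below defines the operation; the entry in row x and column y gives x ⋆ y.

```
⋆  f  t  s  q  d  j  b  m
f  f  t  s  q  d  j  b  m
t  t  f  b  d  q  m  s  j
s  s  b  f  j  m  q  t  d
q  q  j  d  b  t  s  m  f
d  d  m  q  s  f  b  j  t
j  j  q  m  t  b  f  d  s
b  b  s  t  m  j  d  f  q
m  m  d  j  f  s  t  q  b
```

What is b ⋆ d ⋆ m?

s

b ⋆ d = j
j ⋆ m = s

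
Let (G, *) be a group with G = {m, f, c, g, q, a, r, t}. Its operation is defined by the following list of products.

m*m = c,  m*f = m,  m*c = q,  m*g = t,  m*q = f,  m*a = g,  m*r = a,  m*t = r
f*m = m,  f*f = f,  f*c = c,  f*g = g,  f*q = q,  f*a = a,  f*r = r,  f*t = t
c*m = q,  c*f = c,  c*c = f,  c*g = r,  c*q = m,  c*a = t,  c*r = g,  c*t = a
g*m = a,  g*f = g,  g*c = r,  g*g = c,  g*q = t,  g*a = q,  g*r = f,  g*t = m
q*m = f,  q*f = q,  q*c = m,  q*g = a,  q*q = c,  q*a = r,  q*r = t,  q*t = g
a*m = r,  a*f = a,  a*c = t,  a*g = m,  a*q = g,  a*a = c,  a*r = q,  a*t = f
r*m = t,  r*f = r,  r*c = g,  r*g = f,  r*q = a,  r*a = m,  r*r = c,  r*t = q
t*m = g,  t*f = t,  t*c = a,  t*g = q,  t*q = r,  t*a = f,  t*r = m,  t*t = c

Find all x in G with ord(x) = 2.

{c}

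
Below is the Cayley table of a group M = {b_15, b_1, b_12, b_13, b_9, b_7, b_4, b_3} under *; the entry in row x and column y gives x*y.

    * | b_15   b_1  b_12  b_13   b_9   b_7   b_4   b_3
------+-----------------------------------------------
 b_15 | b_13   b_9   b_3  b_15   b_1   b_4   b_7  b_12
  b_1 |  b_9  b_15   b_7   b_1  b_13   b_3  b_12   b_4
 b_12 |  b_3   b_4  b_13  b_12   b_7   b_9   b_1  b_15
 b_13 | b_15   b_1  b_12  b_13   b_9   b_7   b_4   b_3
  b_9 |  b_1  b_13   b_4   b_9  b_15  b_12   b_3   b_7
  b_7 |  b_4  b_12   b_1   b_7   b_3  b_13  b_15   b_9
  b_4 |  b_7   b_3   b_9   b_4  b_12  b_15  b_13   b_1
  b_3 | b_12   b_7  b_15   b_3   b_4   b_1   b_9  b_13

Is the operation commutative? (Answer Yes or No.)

No

b_1*b_4 = b_12 but b_4*b_1 = b_3.
Since b_1 and b_4 do not commute, M is not abelian.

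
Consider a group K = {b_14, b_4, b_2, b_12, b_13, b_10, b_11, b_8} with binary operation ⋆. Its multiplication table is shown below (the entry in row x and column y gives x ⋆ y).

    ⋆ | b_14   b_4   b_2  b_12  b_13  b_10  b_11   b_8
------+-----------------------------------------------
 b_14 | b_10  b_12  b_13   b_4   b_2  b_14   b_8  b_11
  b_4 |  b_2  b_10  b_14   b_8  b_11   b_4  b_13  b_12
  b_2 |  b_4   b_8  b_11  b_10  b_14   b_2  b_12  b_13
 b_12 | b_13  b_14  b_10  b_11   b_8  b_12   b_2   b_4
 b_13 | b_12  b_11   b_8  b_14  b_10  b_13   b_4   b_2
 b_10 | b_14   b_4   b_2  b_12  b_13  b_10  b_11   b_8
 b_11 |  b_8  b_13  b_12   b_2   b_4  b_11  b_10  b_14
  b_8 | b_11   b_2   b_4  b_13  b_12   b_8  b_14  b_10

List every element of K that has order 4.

{b_12, b_2}

Identity is b_10. Compute the order of each non-identity element by repeated multiplication:
  b_14: b_14 → b_10  (order 2)
  b_4: b_4 → b_10  (order 2)
  b_2: b_2 → b_11 → b_12 → b_10  (order 4)
  b_12: b_12 → b_11 → b_2 → b_10  (order 4)
  b_13: b_13 → b_10  (order 2)
  b_11: b_11 → b_10  (order 2)
  b_8: b_8 → b_10  (order 2)
Elements of order 4: {b_12, b_2}.
(Structurally, K here is isomorphic to the dihedral group D_4.)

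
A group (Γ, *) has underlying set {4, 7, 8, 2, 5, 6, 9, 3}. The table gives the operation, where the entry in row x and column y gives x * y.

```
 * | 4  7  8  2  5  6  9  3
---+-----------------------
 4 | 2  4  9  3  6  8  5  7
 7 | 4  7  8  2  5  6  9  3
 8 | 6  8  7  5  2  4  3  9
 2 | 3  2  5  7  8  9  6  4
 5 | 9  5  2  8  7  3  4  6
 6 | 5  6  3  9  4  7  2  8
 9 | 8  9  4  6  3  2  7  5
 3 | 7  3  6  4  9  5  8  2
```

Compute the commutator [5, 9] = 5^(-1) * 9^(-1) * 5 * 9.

2

Identity is 7; from the table 5^(-1) = 5 and 9^(-1) = 9.
5 * 9 = 4
4 * 5 = 6
6 * 9 = 2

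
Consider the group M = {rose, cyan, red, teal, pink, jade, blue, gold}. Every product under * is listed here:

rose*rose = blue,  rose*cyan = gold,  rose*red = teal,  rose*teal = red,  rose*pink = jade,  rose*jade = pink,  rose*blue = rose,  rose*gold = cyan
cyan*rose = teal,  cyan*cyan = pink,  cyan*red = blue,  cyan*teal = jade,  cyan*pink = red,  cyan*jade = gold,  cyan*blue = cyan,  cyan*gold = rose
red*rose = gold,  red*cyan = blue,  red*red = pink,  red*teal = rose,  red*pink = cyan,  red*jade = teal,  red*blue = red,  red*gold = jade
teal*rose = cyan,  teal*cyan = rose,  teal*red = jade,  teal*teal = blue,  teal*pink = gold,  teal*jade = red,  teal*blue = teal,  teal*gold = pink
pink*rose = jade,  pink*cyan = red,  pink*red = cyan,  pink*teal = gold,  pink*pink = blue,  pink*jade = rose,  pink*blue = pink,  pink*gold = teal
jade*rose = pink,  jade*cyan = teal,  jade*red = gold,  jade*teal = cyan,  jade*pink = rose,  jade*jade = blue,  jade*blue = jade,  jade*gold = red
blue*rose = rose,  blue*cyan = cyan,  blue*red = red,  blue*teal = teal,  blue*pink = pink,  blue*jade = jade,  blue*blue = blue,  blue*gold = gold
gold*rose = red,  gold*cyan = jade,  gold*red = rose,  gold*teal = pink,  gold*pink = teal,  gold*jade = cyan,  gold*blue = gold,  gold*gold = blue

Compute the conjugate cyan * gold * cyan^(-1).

The identity is blue. In row cyan, the entry blue sits in column red, so cyan^(-1) = red.
cyan * gold = rose
rose * red = teal

teal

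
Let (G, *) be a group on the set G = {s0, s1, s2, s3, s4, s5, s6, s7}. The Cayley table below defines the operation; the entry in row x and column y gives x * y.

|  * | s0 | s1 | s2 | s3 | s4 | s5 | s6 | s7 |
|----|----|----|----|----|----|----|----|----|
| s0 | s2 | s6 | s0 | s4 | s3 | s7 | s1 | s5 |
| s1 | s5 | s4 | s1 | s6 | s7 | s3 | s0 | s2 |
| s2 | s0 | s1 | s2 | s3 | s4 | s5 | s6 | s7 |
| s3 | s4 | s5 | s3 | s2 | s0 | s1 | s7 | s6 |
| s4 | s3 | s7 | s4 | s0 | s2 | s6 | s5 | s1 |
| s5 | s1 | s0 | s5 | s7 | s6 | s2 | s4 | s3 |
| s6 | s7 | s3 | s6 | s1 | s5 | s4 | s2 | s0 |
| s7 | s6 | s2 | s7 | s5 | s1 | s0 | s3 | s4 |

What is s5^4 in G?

s2

s5^1 = s5
s5^2 = s5 * s5 = s2
s5^3 = s2 * s5 = s5
s5^4 = s5 * s5 = s2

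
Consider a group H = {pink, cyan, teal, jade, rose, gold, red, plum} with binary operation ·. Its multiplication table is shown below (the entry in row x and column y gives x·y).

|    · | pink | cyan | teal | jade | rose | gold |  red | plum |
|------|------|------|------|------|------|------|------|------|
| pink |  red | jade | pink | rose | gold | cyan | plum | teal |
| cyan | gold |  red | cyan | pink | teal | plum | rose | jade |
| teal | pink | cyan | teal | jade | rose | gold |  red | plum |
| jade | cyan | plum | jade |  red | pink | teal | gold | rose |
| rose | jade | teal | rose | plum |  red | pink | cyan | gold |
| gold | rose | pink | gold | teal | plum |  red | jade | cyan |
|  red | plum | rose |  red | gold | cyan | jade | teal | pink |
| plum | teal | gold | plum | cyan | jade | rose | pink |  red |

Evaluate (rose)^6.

rose^1 = rose
rose^2 = rose·rose = red
rose^3 = red·rose = cyan
rose^4 = cyan·rose = teal
rose^5 = teal·rose = rose
rose^6 = rose·rose = red
(Structurally, H here is isomorphic to the quaternion group Q_8.)

red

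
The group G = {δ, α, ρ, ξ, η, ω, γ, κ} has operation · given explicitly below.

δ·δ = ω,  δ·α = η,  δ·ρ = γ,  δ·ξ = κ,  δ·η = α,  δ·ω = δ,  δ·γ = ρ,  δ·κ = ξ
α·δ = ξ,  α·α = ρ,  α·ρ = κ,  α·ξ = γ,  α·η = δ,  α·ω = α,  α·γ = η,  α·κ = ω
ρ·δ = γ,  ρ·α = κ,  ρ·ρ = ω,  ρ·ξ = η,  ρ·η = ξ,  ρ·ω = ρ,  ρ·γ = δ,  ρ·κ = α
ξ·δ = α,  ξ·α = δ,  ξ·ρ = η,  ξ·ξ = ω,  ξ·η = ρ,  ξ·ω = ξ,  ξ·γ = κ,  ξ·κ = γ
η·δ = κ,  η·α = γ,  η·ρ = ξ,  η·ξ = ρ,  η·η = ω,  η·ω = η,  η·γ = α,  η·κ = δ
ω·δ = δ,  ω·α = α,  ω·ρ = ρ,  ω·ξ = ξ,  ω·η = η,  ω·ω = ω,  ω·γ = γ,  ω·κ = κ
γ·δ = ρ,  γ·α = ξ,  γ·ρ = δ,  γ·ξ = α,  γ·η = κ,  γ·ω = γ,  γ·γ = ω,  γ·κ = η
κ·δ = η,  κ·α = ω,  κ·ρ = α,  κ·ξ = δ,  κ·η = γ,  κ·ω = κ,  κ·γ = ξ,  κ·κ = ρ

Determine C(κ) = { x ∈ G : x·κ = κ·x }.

Compare row κ with column κ entry by entry.
ρ·κ = α = κ·ρ, so ρ commutes with κ.
η·κ = δ but κ·η = γ, so η does not.
Collecting the elements that commute with κ: C(κ) = {α, κ, ρ, ω}.

{α, κ, ρ, ω}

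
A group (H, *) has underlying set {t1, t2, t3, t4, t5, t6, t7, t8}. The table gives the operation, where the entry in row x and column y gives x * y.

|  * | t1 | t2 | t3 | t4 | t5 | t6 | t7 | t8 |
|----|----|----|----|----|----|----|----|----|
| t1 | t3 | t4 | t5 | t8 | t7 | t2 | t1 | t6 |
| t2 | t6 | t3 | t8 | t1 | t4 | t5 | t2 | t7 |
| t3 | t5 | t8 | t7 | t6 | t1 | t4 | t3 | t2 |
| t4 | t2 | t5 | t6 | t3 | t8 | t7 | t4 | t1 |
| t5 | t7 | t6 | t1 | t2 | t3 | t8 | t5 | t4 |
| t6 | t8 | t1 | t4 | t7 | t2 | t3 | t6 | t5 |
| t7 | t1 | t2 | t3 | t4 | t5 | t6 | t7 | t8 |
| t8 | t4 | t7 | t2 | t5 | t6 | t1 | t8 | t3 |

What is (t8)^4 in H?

t8^1 = t8
t8^2 = t8 * t8 = t3
t8^3 = t3 * t8 = t2
t8^4 = t2 * t8 = t7

t7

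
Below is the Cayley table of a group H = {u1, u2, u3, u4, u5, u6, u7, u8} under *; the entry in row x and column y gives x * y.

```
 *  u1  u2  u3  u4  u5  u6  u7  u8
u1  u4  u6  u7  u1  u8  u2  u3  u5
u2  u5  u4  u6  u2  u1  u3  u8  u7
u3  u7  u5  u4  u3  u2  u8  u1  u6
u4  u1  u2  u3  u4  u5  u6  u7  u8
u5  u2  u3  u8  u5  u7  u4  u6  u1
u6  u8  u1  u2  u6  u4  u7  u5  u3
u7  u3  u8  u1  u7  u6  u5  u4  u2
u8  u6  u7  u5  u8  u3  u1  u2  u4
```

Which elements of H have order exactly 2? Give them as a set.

{u1, u2, u3, u7, u8}

Identity is u4. Compute the order of each non-identity element by repeated multiplication:
  u1: u1 → u4  (order 2)
  u2: u2 → u4  (order 2)
  u3: u3 → u4  (order 2)
  u5: u5 → u7 → u6 → u4  (order 4)
  u6: u6 → u7 → u5 → u4  (order 4)
  u7: u7 → u4  (order 2)
  u8: u8 → u4  (order 2)
Elements of order 2: {u1, u2, u3, u7, u8}.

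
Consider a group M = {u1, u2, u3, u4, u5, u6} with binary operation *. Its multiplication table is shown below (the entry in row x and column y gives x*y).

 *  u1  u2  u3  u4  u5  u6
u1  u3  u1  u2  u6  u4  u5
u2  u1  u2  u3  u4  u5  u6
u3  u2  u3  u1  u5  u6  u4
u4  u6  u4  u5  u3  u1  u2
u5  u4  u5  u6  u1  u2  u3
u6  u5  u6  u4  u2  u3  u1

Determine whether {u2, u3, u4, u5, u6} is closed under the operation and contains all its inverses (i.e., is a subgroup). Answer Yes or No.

No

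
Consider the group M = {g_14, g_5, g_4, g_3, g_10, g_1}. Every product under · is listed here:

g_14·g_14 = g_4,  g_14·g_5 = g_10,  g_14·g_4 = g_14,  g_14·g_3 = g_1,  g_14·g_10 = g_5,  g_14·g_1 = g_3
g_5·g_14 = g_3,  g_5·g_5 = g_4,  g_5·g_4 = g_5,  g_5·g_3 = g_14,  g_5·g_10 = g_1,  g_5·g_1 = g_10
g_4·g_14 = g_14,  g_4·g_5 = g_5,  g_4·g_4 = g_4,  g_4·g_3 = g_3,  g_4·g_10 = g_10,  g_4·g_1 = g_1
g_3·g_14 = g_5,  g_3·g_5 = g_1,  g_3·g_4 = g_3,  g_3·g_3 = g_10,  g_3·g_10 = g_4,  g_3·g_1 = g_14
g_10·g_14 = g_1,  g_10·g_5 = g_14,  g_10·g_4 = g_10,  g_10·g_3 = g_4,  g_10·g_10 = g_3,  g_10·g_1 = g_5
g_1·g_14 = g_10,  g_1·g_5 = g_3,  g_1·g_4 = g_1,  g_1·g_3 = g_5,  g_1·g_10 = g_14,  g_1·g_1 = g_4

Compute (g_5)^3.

g_5^1 = g_5
g_5^2 = g_5·g_5 = g_4
g_5^3 = g_4·g_5 = g_5

g_5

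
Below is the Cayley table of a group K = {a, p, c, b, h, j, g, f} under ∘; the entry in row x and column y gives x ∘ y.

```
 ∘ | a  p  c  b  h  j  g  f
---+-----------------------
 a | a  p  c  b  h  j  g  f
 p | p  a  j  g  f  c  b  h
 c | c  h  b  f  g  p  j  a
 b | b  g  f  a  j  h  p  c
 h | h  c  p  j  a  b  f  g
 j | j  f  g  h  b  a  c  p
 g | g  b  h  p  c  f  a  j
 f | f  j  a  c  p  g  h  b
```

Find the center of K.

An element z is central iff its row equals its column in the table.
For h: h ∘ c = p ≠ g = c ∘ h, so h ∉ Z.
Checking each element this way leaves Z(K) = {a, b}.
(Structurally, K here is isomorphic to the dihedral group D_4.)

{a, b}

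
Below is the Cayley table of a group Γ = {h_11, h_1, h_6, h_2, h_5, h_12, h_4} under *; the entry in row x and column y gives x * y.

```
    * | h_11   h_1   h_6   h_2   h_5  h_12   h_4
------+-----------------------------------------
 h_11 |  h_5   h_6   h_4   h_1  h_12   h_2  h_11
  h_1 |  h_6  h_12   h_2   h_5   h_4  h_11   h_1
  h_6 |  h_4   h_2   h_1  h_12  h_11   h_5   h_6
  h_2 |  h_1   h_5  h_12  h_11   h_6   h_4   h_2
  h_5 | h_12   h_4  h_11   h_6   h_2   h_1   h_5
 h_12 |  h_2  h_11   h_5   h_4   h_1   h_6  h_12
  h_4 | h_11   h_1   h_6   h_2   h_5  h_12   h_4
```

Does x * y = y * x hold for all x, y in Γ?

Yes

Check whether the table is symmetric across its main diagonal.
Every entry (row x, col y) equals the entry (row y, col x), so Γ is abelian.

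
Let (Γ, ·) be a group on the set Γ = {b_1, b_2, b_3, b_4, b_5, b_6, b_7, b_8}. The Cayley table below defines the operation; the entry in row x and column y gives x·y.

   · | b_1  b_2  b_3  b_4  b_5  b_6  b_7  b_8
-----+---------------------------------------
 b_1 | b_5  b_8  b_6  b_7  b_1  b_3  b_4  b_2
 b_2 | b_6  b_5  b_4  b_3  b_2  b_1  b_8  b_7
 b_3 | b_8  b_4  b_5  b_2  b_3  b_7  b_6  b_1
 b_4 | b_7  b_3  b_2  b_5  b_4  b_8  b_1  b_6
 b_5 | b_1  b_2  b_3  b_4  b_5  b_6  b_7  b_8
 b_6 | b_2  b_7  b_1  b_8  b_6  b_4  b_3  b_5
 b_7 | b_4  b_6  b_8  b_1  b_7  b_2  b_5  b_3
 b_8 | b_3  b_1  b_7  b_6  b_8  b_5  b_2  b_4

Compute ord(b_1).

The identity element is b_5 (its row matches the header).
b_1^1 = b_1
b_1^2 = b_1·b_1 = b_5
The first power of b_1 equal to the identity is b_1^2, so ord(b_1) = 2.

2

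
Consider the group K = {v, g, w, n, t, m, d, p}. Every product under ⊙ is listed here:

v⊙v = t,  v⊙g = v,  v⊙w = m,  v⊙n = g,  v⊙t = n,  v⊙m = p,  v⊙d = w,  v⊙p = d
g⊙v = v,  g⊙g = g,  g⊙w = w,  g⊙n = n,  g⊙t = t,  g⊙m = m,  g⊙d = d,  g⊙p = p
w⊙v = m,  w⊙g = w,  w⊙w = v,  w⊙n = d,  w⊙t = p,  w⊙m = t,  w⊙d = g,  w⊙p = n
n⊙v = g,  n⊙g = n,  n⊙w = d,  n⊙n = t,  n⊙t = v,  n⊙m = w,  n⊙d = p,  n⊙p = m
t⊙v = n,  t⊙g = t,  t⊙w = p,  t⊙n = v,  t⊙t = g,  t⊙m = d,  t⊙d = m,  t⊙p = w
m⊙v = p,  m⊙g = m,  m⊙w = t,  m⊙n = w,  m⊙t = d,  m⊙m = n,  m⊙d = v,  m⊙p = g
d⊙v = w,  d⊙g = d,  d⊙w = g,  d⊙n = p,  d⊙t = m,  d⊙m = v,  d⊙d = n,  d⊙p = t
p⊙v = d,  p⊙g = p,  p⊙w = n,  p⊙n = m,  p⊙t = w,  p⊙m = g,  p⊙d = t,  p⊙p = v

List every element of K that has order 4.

Identity is g. Compute the order of each non-identity element by repeated multiplication:
  v: v → t → n → g  (order 4)
  w: w → v → m → t → p → n → d → g  (order 8)
  n: n → t → v → g  (order 4)
  t: t → g  (order 2)
  m: m → n → w → t → d → v → p → g  (order 8)
  d: d → n → p → t → m → v → w → g  (order 8)
  p: p → v → d → t → w → n → m → g  (order 8)
Elements of order 4: {n, v}.

{n, v}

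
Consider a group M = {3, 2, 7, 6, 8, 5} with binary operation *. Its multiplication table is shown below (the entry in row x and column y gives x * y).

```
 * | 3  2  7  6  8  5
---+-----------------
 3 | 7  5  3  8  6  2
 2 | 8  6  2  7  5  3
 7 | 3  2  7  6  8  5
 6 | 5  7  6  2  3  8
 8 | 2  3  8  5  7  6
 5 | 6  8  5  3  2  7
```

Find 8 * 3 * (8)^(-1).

5

The identity is 7. In row 8, the entry 7 sits in column 8, so 8^(-1) = 8.
8 * 3 = 2
2 * 8 = 5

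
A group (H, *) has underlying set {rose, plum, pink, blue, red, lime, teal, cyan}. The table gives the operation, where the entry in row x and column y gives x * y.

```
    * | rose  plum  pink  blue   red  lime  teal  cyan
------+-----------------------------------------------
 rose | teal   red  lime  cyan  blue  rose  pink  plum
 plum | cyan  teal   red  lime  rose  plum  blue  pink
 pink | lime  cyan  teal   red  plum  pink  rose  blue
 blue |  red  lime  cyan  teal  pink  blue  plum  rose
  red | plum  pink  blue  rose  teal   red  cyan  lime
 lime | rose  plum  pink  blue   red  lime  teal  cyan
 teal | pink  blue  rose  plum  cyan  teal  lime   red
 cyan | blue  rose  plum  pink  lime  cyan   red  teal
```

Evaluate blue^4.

blue^1 = blue
blue^2 = blue * blue = teal
blue^3 = teal * blue = plum
blue^4 = plum * blue = lime
(Structurally, H here is isomorphic to the quaternion group Q_8.)

lime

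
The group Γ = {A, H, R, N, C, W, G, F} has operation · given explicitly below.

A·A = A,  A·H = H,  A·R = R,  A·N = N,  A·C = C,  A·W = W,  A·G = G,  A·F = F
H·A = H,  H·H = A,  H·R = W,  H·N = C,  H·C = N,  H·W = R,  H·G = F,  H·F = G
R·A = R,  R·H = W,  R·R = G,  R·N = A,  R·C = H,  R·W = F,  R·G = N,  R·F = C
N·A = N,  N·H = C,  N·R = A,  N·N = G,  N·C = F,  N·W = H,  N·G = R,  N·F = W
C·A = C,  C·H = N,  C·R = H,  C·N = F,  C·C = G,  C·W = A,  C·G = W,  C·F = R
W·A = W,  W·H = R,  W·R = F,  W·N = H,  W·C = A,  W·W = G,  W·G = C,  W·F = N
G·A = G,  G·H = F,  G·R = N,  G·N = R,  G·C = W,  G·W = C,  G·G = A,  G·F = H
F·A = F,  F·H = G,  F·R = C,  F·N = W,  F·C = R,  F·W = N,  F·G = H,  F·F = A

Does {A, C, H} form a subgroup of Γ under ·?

C·C = G, which is not in {A, C, H}.
The subset is not closed under ·, so it is not a subgroup.

No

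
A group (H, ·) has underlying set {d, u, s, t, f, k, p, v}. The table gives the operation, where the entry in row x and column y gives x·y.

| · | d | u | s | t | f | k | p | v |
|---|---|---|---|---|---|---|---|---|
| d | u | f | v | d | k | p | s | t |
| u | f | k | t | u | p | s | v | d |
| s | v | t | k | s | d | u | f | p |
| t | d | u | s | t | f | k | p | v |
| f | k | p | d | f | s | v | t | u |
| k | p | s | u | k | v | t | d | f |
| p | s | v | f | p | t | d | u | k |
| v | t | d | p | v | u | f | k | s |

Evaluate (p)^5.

p^1 = p
p^2 = p·p = u
p^3 = u·p = v
p^4 = v·p = k
p^5 = k·p = d

d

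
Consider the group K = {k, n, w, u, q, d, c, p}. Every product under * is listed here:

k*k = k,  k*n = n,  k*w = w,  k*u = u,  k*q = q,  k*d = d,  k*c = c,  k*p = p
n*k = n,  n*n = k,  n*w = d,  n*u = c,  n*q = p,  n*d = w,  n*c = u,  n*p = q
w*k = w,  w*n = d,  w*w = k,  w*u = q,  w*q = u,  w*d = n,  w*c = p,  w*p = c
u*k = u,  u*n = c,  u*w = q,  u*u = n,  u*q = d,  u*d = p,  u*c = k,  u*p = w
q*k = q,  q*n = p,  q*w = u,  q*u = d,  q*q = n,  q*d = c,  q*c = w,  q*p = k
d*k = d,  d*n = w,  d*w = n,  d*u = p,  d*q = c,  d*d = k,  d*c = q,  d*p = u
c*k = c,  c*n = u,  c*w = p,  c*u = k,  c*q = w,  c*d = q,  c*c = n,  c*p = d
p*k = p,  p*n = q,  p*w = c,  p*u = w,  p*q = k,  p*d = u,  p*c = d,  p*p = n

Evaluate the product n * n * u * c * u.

n * n = k
k * u = u
u * c = k
k * u = u

u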